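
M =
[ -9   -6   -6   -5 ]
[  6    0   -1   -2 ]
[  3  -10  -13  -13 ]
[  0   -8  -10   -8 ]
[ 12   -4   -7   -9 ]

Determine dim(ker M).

Row reduce to echelon form.
R2 ← R2 + (2/3)·R1: [0, -4, -5, -16/3]
R3 ← R3 + (1/3)·R1: [0, -12, -15, -44/3]
R5 ← R5 + (4/3)·R1: [0, -12, -15, -47/3]
R3 ← R3 − (3)·R2: [0, 0, 0, 4/3]
R4 ← R4 − (2)·R2: [0, 0, 0, 8/3]
R5 ← R5 − (3)·R2: [0, 0, 0, 1/3]
R4 ← R4 − (2)·R3: [0, 0, 0, 0]
R5 ← R5 − (1/4)·R3: [0, 0, 0, 0]
3 nonzero rows, so rank(M) = 3.
M has 4 columns; by rank–nullity, nullity = 4 − 3 = 1.

1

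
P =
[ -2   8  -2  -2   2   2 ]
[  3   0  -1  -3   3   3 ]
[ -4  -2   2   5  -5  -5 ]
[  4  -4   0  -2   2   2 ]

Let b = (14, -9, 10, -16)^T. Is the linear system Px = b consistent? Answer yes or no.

yes

Row reduce the augmented matrix [P | b].
R2 ← R2 + (3/2)·R1: [0, 12, -4, -6, 6, 6, 12]
R3 ← R3 − (2)·R1: [0, -18, 6, 9, -9, -9, -18]
R4 ← R4 + (2)·R1: [0, 12, -4, -6, 6, 6, 12]
R3 ← R3 + (3/2)·R2: [0, 0, 0, 0, 0, 0, 0]
R4 ← R4 − R2: [0, 0, 0, 0, 0, 0, 0]
The echelon form has 2 nonzero rows, and every pivot lies in the first 6 columns, so rank(P) = rank([P|b]) = 2.
The system is consistent.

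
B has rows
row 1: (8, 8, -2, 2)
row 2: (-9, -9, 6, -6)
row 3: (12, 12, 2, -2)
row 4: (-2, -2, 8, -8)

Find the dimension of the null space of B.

2

Row reduce to echelon form.
R2 ← R2 + (9/8)·R1: [0, 0, 15/4, -15/4]
R3 ← R3 − (3/2)·R1: [0, 0, 5, -5]
R4 ← R4 + (1/4)·R1: [0, 0, 15/2, -15/2]
R3 ← R3 − (4/3)·R2: [0, 0, 0, 0]
R4 ← R4 − (2)·R2: [0, 0, 0, 0]
2 nonzero rows, so rank(B) = 2.
B has 4 columns; by rank–nullity, nullity = 4 − 2 = 2.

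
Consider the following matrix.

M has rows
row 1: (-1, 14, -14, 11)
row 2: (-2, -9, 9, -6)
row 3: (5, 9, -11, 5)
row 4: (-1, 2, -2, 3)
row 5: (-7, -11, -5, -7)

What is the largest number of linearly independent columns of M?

Row reduce to echelon form.
R2 ← R2 − (2)·R1: [0, -37, 37, -28]
R3 ← R3 + (5)·R1: [0, 79, -81, 60]
R4 ← R4 − R1: [0, -12, 12, -8]
R5 ← R5 − (7)·R1: [0, -109, 93, -84]
R3 ← R3 + (79/37)·R2: [0, 0, -2, 8/37]
R4 ← R4 − (12/37)·R2: [0, 0, 0, 40/37]
R5 ← R5 − (109/37)·R2: [0, 0, -16, -56/37]
R5 ← R5 − (8)·R3: [0, 0, 0, -120/37]
R5 ← R5 + (3)·R4: [0, 0, 0, 0]
Echelon form has 4 nonzero rows, so rank(M) = 4.
The rank gives the maximum number of linearly independent columns: 4.

4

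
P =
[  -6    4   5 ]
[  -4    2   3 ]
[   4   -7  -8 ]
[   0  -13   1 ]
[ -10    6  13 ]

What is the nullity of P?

Row reduce to echelon form.
R2 ← R2 − (2/3)·R1: [0, -2/3, -1/3]
R3 ← R3 + (2/3)·R1: [0, -13/3, -14/3]
R5 ← R5 − (5/3)·R1: [0, -2/3, 14/3]
R3 ← R3 − (13/2)·R2: [0, 0, -5/2]
R4 ← R4 − (39/2)·R2: [0, 0, 15/2]
R5 ← R5 − R2: [0, 0, 5]
R4 ← R4 + (3)·R3: [0, 0, 0]
R5 ← R5 + (2)·R3: [0, 0, 0]
3 nonzero rows, so rank(P) = 3.
P has 3 columns; by rank–nullity, nullity = 3 − 3 = 0.

0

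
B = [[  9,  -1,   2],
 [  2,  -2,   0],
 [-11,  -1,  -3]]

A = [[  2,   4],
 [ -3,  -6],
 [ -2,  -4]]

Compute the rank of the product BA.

First compute BA:
[[ 17,  34],
 [ 10,  20],
 [-13, -26]]
Now row reduce the product.
R2 ← R2 − (10/17)·R1: [0, 0]
R3 ← R3 + (13/17)·R1: [0, 0]
1 nonzero row, so rank(BA) = 1.

1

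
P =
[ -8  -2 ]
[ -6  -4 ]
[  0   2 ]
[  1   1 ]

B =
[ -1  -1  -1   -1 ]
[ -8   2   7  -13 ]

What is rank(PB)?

First compute PB:
[[ 24,   4,  -6,  34],
 [ 38,  -2, -22,  58],
 [-16,   4,  14, -26],
 [ -9,   1,   6, -14]]
Now row reduce the product.
R2 ← R2 − (19/12)·R1: [0, -25/3, -25/2, 25/6]
R3 ← R3 + (2/3)·R1: [0, 20/3, 10, -10/3]
R4 ← R4 + (3/8)·R1: [0, 5/2, 15/4, -5/4]
R3 ← R3 + (4/5)·R2: [0, 0, 0, 0]
R4 ← R4 + (3/10)·R2: [0, 0, 0, 0]
2 nonzero rows, so rank(PB) = 2.

2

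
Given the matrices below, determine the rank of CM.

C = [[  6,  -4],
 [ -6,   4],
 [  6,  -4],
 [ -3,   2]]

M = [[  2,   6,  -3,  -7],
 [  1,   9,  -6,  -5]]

1

First compute CM:
[[  8,   0,   6, -22],
 [ -8,   0,  -6,  22],
 [  8,   0,   6, -22],
 [ -4,   0,  -3,  11]]
Now row reduce the product.
R2 ← R2 + R1: [0, 0, 0, 0]
R3 ← R3 − R1: [0, 0, 0, 0]
R4 ← R4 + (1/2)·R1: [0, 0, 0, 0]
1 nonzero row, so rank(CM) = 1.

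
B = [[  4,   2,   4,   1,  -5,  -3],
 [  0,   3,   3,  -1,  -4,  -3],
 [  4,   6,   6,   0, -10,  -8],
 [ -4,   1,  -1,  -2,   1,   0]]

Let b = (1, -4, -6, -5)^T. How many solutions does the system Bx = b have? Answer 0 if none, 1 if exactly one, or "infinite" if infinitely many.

infinite

Row reduce the augmented matrix [B | b].
R3 ← R3 − R1: [0, 4, 2, -1, -5, -5, -7]
R4 ← R4 + R1: [0, 3, 3, -1, -4, -3, -4]
R3 ← R3 − (4/3)·R2: [0, 0, -2, 1/3, 1/3, -1, -5/3]
R4 ← R4 − R2: [0, 0, 0, 0, 0, 0, 0]
The echelon form has 3 nonzero rows, and every pivot lies in the first 6 columns, so rank(B) = rank([B|b]) = 3.
The system is consistent.
rank = 3 < 6 unknowns, so there are infinitely many solutions.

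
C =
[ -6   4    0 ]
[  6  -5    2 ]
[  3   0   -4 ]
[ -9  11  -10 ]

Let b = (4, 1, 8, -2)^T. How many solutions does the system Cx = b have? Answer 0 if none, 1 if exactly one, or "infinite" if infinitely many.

0

Row reduce the augmented matrix [C | b].
R2 ← R2 + R1: [0, -1, 2, 5]
R3 ← R3 + (1/2)·R1: [0, 2, -4, 10]
R4 ← R4 − (3/2)·R1: [0, 5, -10, -8]
R3 ← R3 + (2)·R2: [0, 0, 0, 20]
R4 ← R4 + (5)·R2: [0, 0, 0, 17]
R4 ← R4 − (17/20)·R3: [0, 0, 0, 0]
The echelon form has 3 nonzero rows; the last pivot sits in the augmented column, so rank(C) = 2 but rank([C|b]) = 3.
Since the ranks differ, the system is inconsistent.
It has no solutions.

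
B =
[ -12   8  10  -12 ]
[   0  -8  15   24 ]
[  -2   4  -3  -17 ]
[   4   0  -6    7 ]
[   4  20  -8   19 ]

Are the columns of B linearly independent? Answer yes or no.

yes

Row reduce B to echelon form.
R3 ← R3 − (1/6)·R1: [0, 8/3, -14/3, -15]
R4 ← R4 + (1/3)·R1: [0, 8/3, -8/3, 3]
R5 ← R5 + (1/3)·R1: [0, 68/3, -14/3, 15]
R3 ← R3 + (1/3)·R2: [0, 0, 1/3, -7]
R4 ← R4 + (1/3)·R2: [0, 0, 7/3, 11]
R5 ← R5 + (17/6)·R2: [0, 0, 227/6, 83]
R4 ← R4 − (7)·R3: [0, 0, 0, 60]
R5 ← R5 − (227/2)·R3: [0, 0, 0, 1755/2]
R5 ← R5 − (117/8)·R4: [0, 0, 0, 0]
4 pivots among 4 columns.
Every column is a pivot column, so the columns are linearly independent.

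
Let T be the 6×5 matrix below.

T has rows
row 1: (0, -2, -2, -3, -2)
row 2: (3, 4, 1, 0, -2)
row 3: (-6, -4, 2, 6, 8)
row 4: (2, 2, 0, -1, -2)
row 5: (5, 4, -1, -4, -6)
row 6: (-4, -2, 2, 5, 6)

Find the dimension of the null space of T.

Row reduce to echelon form.
Swap R1 ↔ R2
R3 ← R3 + (2)·R1: [0, 4, 4, 6, 4]
R4 ← R4 − (2/3)·R1: [0, -2/3, -2/3, -1, -2/3]
R5 ← R5 − (5/3)·R1: [0, -8/3, -8/3, -4, -8/3]
R6 ← R6 + (4/3)·R1: [0, 10/3, 10/3, 5, 10/3]
R3 ← R3 + (2)·R2: [0, 0, 0, 0, 0]
R4 ← R4 − (1/3)·R2: [0, 0, 0, 0, 0]
R5 ← R5 − (4/3)·R2: [0, 0, 0, 0, 0]
R6 ← R6 + (5/3)·R2: [0, 0, 0, 0, 0]
2 nonzero rows, so rank(T) = 2.
T has 5 columns; by rank–nullity, nullity = 5 − 2 = 3.

3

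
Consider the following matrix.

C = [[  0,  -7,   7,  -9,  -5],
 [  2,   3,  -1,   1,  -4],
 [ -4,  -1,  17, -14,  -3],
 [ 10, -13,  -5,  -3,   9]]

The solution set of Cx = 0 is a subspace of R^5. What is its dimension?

1

Row reduce to echelon form.
Swap R1 ↔ R2
R3 ← R3 + (2)·R1: [0, 5, 15, -12, -11]
R4 ← R4 − (5)·R1: [0, -28, 0, -8, 29]
R3 ← R3 + (5/7)·R2: [0, 0, 20, -129/7, -102/7]
R4 ← R4 − (4)·R2: [0, 0, -28, 28, 49]
R4 ← R4 + (7/5)·R3: [0, 0, 0, 11/5, 143/5]
4 nonzero rows, so rank(C) = 4.
C has 5 columns; by rank–nullity, nullity = 5 − 4 = 1.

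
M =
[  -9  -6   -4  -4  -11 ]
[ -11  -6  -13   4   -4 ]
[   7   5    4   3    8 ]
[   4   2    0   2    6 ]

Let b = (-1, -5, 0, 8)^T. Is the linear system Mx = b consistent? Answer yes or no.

no

Row reduce the augmented matrix [M | b].
R2 ← R2 − (11/9)·R1: [0, 4/3, -73/9, 80/9, 85/9, -34/9]
R3 ← R3 + (7/9)·R1: [0, 1/3, 8/9, -1/9, -5/9, -7/9]
R4 ← R4 + (4/9)·R1: [0, -2/3, -16/9, 2/9, 10/9, 68/9]
R3 ← R3 − (1/4)·R2: [0, 0, 35/12, -7/3, -35/12, 1/6]
R4 ← R4 + (1/2)·R2: [0, 0, -35/6, 14/3, 35/6, 17/3]
R4 ← R4 + (2)·R3: [0, 0, 0, 0, 0, 6]
The echelon form has 4 nonzero rows; the last pivot sits in the augmented column, so rank(M) = 3 but rank([M|b]) = 4.
Since the ranks differ, the system is inconsistent.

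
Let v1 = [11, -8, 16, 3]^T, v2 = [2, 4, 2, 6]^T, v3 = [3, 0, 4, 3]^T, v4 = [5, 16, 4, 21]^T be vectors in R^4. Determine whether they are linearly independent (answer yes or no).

no

Form the matrix with these vectors as rows and row reduce.
R2 ← R2 − (2/11)·R1: [0, 60/11, -10/11, 60/11]
R3 ← R3 − (3/11)·R1: [0, 24/11, -4/11, 24/11]
R4 ← R4 − (5/11)·R1: [0, 216/11, -36/11, 216/11]
R3 ← R3 − (2/5)·R2: [0, 0, 0, 0]
R4 ← R4 − (18/5)·R2: [0, 0, 0, 0]
2 nonzero rows, so the 4 vectors span a space of dimension 2.
Since 2 < 4, the vectors are linearly dependent.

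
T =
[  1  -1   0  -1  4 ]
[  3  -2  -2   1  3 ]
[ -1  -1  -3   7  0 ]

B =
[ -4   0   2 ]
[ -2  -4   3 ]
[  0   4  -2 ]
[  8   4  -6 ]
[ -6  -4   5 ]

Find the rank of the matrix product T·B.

First compute TB:
[[-34, -16,  25],
 [-18,  -8,  13],
 [ 62,  20, -41]]
Now row reduce the product.
R2 ← R2 − (9/17)·R1: [0, 8/17, -4/17]
R3 ← R3 + (31/17)·R1: [0, -156/17, 78/17]
R3 ← R3 + (39/2)·R2: [0, 0, 0]
2 nonzero rows, so rank(TB) = 2.

2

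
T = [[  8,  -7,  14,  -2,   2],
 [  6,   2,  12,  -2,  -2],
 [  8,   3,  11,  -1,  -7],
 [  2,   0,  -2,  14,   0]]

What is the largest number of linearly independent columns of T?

4

Row reduce to echelon form.
R2 ← R2 − (3/4)·R1: [0, 29/4, 3/2, -1/2, -7/2]
R3 ← R3 − R1: [0, 10, -3, 1, -9]
R4 ← R4 − (1/4)·R1: [0, 7/4, -11/2, 29/2, -1/2]
R3 ← R3 − (40/29)·R2: [0, 0, -147/29, 49/29, -121/29]
R4 ← R4 − (7/29)·R2: [0, 0, -170/29, 424/29, 10/29]
R4 ← R4 − (170/147)·R3: [0, 0, 0, 38/3, 760/147]
Echelon form has 4 nonzero rows, so rank(T) = 4.
The rank gives the maximum number of linearly independent columns: 4.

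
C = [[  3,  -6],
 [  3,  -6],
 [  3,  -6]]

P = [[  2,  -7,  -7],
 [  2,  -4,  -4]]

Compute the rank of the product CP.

1

First compute CP:
[[ -6,   3,   3],
 [ -6,   3,   3],
 [ -6,   3,   3]]
Now row reduce the product.
R2 ← R2 − R1: [0, 0, 0]
R3 ← R3 − R1: [0, 0, 0]
1 nonzero row, so rank(CP) = 1.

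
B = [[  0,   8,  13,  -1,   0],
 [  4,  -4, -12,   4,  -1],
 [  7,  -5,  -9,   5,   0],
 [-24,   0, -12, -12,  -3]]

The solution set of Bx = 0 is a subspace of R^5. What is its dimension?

2

Row reduce to echelon form.
Swap R1 ↔ R2
R3 ← R3 − (7/4)·R1: [0, 2, 12, -2, 7/4]
R4 ← R4 + (6)·R1: [0, -24, -84, 12, -9]
R3 ← R3 − (1/4)·R2: [0, 0, 35/4, -7/4, 7/4]
R4 ← R4 + (3)·R2: [0, 0, -45, 9, -9]
R4 ← R4 + (36/7)·R3: [0, 0, 0, 0, 0]
3 nonzero rows, so rank(B) = 3.
B has 5 columns; by rank–nullity, nullity = 5 − 3 = 2.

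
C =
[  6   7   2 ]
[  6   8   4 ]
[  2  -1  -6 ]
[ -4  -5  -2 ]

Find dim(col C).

2

Row reduce to echelon form.
R2 ← R2 − R1: [0, 1, 2]
R3 ← R3 − (1/3)·R1: [0, -10/3, -20/3]
R4 ← R4 + (2/3)·R1: [0, -1/3, -2/3]
R3 ← R3 + (10/3)·R2: [0, 0, 0]
R4 ← R4 + (1/3)·R2: [0, 0, 0]
Echelon form has 2 nonzero rows, so rank(C) = 2.
The column space has dimension equal to the rank: 2.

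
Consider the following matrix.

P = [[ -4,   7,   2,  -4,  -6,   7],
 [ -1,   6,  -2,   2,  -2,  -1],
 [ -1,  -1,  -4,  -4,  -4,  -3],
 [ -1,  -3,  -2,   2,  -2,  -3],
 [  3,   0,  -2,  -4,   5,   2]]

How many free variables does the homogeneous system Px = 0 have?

1

Row reduce to echelon form.
R2 ← R2 − (1/4)·R1: [0, 17/4, -5/2, 3, -1/2, -11/4]
R3 ← R3 − (1/4)·R1: [0, -11/4, -9/2, -3, -5/2, -19/4]
R4 ← R4 − (1/4)·R1: [0, -19/4, -5/2, 3, -1/2, -19/4]
R5 ← R5 + (3/4)·R1: [0, 21/4, -1/2, -7, 1/2, 29/4]
R3 ← R3 + (11/17)·R2: [0, 0, -104/17, -18/17, -48/17, -111/17]
R4 ← R4 + (19/17)·R2: [0, 0, -90/17, 108/17, -18/17, -133/17]
R5 ← R5 − (21/17)·R2: [0, 0, 44/17, -182/17, 19/17, 181/17]
R4 ← R4 − (45/52)·R3: [0, 0, 0, 189/26, 18/13, -113/52]
R5 ← R5 + (11/26)·R3: [0, 0, 0, -145/13, -1/13, 205/26]
R5 ← R5 + (290/189)·R4: [0, 0, 0, 0, 43/21, 860/189]
5 nonzero rows, so rank(P) = 5.
P has 6 columns; by rank–nullity, nullity = 6 − 5 = 1.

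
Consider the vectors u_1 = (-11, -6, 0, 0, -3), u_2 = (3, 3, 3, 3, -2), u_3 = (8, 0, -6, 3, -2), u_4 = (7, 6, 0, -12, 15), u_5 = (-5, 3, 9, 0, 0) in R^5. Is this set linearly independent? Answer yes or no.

no

Form the matrix with these vectors as rows and row reduce.
R2 ← R2 + (3/11)·R1: [0, 15/11, 3, 3, -31/11]
R3 ← R3 + (8/11)·R1: [0, -48/11, -6, 3, -46/11]
R4 ← R4 + (7/11)·R1: [0, 24/11, 0, -12, 144/11]
R5 ← R5 − (5/11)·R1: [0, 63/11, 9, 0, 15/11]
R3 ← R3 + (16/5)·R2: [0, 0, 18/5, 63/5, -66/5]
R4 ← R4 − (8/5)·R2: [0, 0, -24/5, -84/5, 88/5]
R5 ← R5 − (21/5)·R2: [0, 0, -18/5, -63/5, 66/5]
R4 ← R4 + (4/3)·R3: [0, 0, 0, 0, 0]
R5 ← R5 + R3: [0, 0, 0, 0, 0]
3 nonzero rows, so the 5 vectors span a space of dimension 3.
Since 3 < 5, the vectors are linearly dependent.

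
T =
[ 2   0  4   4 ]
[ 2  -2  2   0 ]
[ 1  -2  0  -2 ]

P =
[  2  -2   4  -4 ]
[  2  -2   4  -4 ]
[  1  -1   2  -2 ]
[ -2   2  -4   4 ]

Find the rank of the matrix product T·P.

1

First compute TP:
[[  0,   0,   0,   0],
 [  2,  -2,   4,  -4],
 [  2,  -2,   4,  -4]]
Now row reduce the product.
Swap R1 ↔ R2
R3 ← R3 − R1: [0, 0, 0, 0]
1 nonzero row, so rank(TP) = 1.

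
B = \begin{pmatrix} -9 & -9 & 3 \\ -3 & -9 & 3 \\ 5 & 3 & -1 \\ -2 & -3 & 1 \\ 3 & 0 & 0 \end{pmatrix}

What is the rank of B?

Row reduce to echelon form.
R2 ← R2 − (1/3)·R1: [0, -6, 2]
R3 ← R3 + (5/9)·R1: [0, -2, 2/3]
R4 ← R4 − (2/9)·R1: [0, -1, 1/3]
R5 ← R5 + (1/3)·R1: [0, -3, 1]
R3 ← R3 − (1/3)·R2: [0, 0, 0]
R4 ← R4 − (1/6)·R2: [0, 0, 0]
R5 ← R5 − (1/2)·R2: [0, 0, 0]
Echelon form has 2 nonzero rows, so rank(B) = 2.

2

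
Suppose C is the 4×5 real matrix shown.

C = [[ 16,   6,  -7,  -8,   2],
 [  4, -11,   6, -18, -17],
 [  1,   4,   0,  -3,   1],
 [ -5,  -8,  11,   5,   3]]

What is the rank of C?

4

Row reduce to echelon form.
R2 ← R2 − (1/4)·R1: [0, -25/2, 31/4, -16, -35/2]
R3 ← R3 − (1/16)·R1: [0, 29/8, 7/16, -5/2, 7/8]
R4 ← R4 + (5/16)·R1: [0, -49/8, 141/16, 5/2, 29/8]
R3 ← R3 + (29/100)·R2: [0, 0, 537/200, -357/50, -21/5]
R4 ← R4 − (49/100)·R2: [0, 0, 1003/200, 517/50, 61/5]
R4 ← R4 − (1003/537)·R3: [0, 0, 0, 4238/179, 3588/179]
Echelon form has 4 nonzero rows, so rank(C) = 4.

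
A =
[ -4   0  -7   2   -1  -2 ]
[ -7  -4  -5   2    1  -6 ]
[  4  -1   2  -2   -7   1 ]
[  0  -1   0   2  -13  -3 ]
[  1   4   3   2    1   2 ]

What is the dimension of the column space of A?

4

Row reduce to echelon form.
R2 ← R2 − (7/4)·R1: [0, -4, 29/4, -3/2, 11/4, -5/2]
R3 ← R3 + R1: [0, -1, -5, 0, -8, -1]
R5 ← R5 + (1/4)·R1: [0, 4, 5/4, 5/2, 3/4, 3/2]
R3 ← R3 − (1/4)·R2: [0, 0, -109/16, 3/8, -139/16, -3/8]
R4 ← R4 − (1/4)·R2: [0, 0, -29/16, 19/8, -219/16, -19/8]
R5 ← R5 + R2: [0, 0, 17/2, 1, 7/2, -1]
R4 ← R4 − (29/109)·R3: [0, 0, 0, 248/109, -1240/109, -248/109]
R5 ← R5 + (136/109)·R3: [0, 0, 0, 160/109, -800/109, -160/109]
R5 ← R5 − (20/31)·R4: [0, 0, 0, 0, 0, 0]
Echelon form has 4 nonzero rows, so rank(A) = 4.
The column space has dimension equal to the rank: 4.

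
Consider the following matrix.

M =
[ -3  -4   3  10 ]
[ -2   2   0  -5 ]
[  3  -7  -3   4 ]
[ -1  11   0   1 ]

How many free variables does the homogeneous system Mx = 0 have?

0

Row reduce to echelon form.
R2 ← R2 − (2/3)·R1: [0, 14/3, -2, -35/3]
R3 ← R3 + R1: [0, -11, 0, 14]
R4 ← R4 − (1/3)·R1: [0, 37/3, -1, -7/3]
R3 ← R3 + (33/14)·R2: [0, 0, -33/7, -27/2]
R4 ← R4 − (37/14)·R2: [0, 0, 30/7, 57/2]
R4 ← R4 + (10/11)·R3: [0, 0, 0, 357/22]
4 nonzero rows, so rank(M) = 4.
M has 4 columns; by rank–nullity, nullity = 4 − 4 = 0.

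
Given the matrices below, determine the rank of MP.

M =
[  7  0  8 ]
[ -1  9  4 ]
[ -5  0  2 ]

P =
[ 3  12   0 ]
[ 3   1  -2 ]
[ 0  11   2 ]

2

First compute MP:
[[ 21, 172,  16],
 [ 24,  41, -10],
 [-15, -38,   4]]
Now row reduce the product.
R2 ← R2 − (8/7)·R1: [0, -1089/7, -198/7]
R3 ← R3 + (5/7)·R1: [0, 594/7, 108/7]
R3 ← R3 + (6/11)·R2: [0, 0, 0]
2 nonzero rows, so rank(MP) = 2.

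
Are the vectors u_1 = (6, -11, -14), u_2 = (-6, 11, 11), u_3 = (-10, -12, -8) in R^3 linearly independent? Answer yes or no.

Form the matrix with these vectors as rows and row reduce.
R2 ← R2 + R1: [0, 0, -3]
R3 ← R3 + (5/3)·R1: [0, -91/3, -94/3]
Swap R2 ↔ R3
3 nonzero rows, so the 3 vectors span a space of dimension 3.
Since 3 = 3, the vectors are linearly independent.

yes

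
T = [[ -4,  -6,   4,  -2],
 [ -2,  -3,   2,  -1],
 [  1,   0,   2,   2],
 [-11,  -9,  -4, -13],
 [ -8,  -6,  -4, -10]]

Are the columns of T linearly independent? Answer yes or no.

no

Row reduce T to echelon form.
R2 ← R2 − (1/2)·R1: [0, 0, 0, 0]
R3 ← R3 + (1/4)·R1: [0, -3/2, 3, 3/2]
R4 ← R4 − (11/4)·R1: [0, 15/2, -15, -15/2]
R5 ← R5 − (2)·R1: [0, 6, -12, -6]
Swap R2 ↔ R3
R4 ← R4 + (5)·R2: [0, 0, 0, 0]
R5 ← R5 + (4)·R2: [0, 0, 0, 0]
2 pivots among 4 columns.
Only 2 < 4 pivot columns, so the columns are linearly dependent.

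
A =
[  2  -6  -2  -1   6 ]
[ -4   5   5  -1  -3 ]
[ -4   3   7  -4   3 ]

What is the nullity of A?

Row reduce to echelon form.
R2 ← R2 + (2)·R1: [0, -7, 1, -3, 9]
R3 ← R3 + (2)·R1: [0, -9, 3, -6, 15]
R3 ← R3 − (9/7)·R2: [0, 0, 12/7, -15/7, 24/7]
3 nonzero rows, so rank(A) = 3.
A has 5 columns; by rank–nullity, nullity = 5 − 3 = 2.

2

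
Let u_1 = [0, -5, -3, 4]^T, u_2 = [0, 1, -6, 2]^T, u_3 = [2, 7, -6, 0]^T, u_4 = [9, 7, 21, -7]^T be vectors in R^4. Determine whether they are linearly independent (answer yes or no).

no

Form the matrix with these vectors as rows and row reduce.
Swap R1 ↔ R3
R4 ← R4 − (9/2)·R1: [0, -49/2, 48, -7]
R3 ← R3 + (5)·R2: [0, 0, -33, 14]
R4 ← R4 + (49/2)·R2: [0, 0, -99, 42]
R4 ← R4 − (3)·R3: [0, 0, 0, 0]
3 nonzero rows, so the 4 vectors span a space of dimension 3.
Since 3 < 4, the vectors are linearly dependent.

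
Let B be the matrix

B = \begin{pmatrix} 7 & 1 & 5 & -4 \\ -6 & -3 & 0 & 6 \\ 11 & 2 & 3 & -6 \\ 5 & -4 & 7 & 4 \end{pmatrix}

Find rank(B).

Row reduce to echelon form.
R2 ← R2 + (6/7)·R1: [0, -15/7, 30/7, 18/7]
R3 ← R3 − (11/7)·R1: [0, 3/7, -34/7, 2/7]
R4 ← R4 − (5/7)·R1: [0, -33/7, 24/7, 48/7]
R3 ← R3 + (1/5)·R2: [0, 0, -4, 4/5]
R4 ← R4 − (11/5)·R2: [0, 0, -6, 6/5]
R4 ← R4 − (3/2)·R3: [0, 0, 0, 0]
Echelon form has 3 nonzero rows, so rank(B) = 3.

3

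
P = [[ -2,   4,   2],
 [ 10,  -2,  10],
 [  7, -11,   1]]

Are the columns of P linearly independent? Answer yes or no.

yes

Row reduce P to echelon form.
R2 ← R2 + (5)·R1: [0, 18, 20]
R3 ← R3 + (7/2)·R1: [0, 3, 8]
R3 ← R3 − (1/6)·R2: [0, 0, 14/3]
3 pivots among 3 columns.
Every column is a pivot column, so the columns are linearly independent.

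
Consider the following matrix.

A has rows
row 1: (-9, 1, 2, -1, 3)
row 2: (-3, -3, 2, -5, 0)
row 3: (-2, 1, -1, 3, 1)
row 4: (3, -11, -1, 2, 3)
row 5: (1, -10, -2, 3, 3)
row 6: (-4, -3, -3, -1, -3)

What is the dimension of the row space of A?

Row reduce to echelon form.
R2 ← R2 − (1/3)·R1: [0, -10/3, 4/3, -14/3, -1]
R3 ← R3 − (2/9)·R1: [0, 7/9, -13/9, 29/9, 1/3]
R4 ← R4 + (1/3)·R1: [0, -32/3, -1/3, 5/3, 4]
R5 ← R5 + (1/9)·R1: [0, -89/9, -16/9, 26/9, 10/3]
R6 ← R6 − (4/9)·R1: [0, -31/9, -35/9, -5/9, -13/3]
R3 ← R3 + (7/30)·R2: [0, 0, -17/15, 32/15, 1/10]
R4 ← R4 − (16/5)·R2: [0, 0, -23/5, 83/5, 36/5]
R5 ← R5 − (89/30)·R2: [0, 0, -86/15, 251/15, 63/10]
R6 ← R6 − (31/30)·R2: [0, 0, -79/15, 64/15, -33/10]
R4 ← R4 − (69/17)·R3: [0, 0, 0, 135/17, 231/34]
R5 ← R5 − (86/17)·R3: [0, 0, 0, 101/17, 197/34]
R6 ← R6 − (79/17)·R3: [0, 0, 0, -96/17, -64/17]
R5 ← R5 − (101/135)·R4: [0, 0, 0, 0, 32/45]
R6 ← R6 + (32/45)·R4: [0, 0, 0, 0, 16/15]
R6 ← R6 − (3/2)·R5: [0, 0, 0, 0, 0]
Echelon form has 5 nonzero rows, so rank(A) = 5.
The row space has dimension equal to the rank: 5.

5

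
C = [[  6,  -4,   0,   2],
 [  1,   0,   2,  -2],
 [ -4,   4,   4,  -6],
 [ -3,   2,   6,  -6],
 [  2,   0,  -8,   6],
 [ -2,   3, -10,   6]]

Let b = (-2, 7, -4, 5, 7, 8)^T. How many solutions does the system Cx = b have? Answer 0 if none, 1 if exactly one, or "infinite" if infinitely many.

0

Row reduce the augmented matrix [C | b].
R2 ← R2 − (1/6)·R1: [0, 2/3, 2, -7/3, 22/3]
R3 ← R3 + (2/3)·R1: [0, 4/3, 4, -14/3, -16/3]
R4 ← R4 + (1/2)·R1: [0, 0, 6, -5, 4]
R5 ← R5 − (1/3)·R1: [0, 4/3, -8, 16/3, 23/3]
R6 ← R6 + (1/3)·R1: [0, 5/3, -10, 20/3, 22/3]
R3 ← R3 − (2)·R2: [0, 0, 0, 0, -20]
R5 ← R5 − (2)·R2: [0, 0, -12, 10, -7]
R6 ← R6 − (5/2)·R2: [0, 0, -15, 25/2, -11]
Swap R3 ↔ R4
R5 ← R5 + (2)·R3: [0, 0, 0, 0, 1]
R6 ← R6 + (5/2)·R3: [0, 0, 0, 0, -1]
R5 ← R5 + (1/20)·R4: [0, 0, 0, 0, 0]
R6 ← R6 − (1/20)·R4: [0, 0, 0, 0, 0]
The echelon form has 4 nonzero rows; the last pivot sits in the augmented column, so rank(C) = 3 but rank([C|b]) = 4.
Since the ranks differ, the system is inconsistent.
It has no solutions.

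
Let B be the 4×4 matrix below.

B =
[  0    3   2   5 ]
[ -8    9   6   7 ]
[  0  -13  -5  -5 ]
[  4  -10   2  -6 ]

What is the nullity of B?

0

Row reduce to echelon form.
Swap R1 ↔ R2
R4 ← R4 + (1/2)·R1: [0, -11/2, 5, -5/2]
R3 ← R3 + (13/3)·R2: [0, 0, 11/3, 50/3]
R4 ← R4 + (11/6)·R2: [0, 0, 26/3, 20/3]
R4 ← R4 − (26/11)·R3: [0, 0, 0, -360/11]
4 nonzero rows, so rank(B) = 4.
B has 4 columns; by rank–nullity, nullity = 4 − 4 = 0.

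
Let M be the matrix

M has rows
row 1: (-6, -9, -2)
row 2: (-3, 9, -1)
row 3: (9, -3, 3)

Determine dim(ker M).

Row reduce to echelon form.
R2 ← R2 − (1/2)·R1: [0, 27/2, 0]
R3 ← R3 + (3/2)·R1: [0, -33/2, 0]
R3 ← R3 + (11/9)·R2: [0, 0, 0]
2 nonzero rows, so rank(M) = 2.
M has 3 columns; by rank–nullity, nullity = 3 − 2 = 1.

1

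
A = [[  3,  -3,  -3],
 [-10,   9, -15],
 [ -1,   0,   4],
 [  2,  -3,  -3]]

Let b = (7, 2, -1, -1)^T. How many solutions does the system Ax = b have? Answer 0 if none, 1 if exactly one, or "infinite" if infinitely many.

0

Row reduce the augmented matrix [A | b].
R2 ← R2 + (10/3)·R1: [0, -1, -25, 76/3]
R3 ← R3 + (1/3)·R1: [0, -1, 3, 4/3]
R4 ← R4 − (2/3)·R1: [0, -1, -1, -17/3]
R3 ← R3 − R2: [0, 0, 28, -24]
R4 ← R4 − R2: [0, 0, 24, -31]
R4 ← R4 − (6/7)·R3: [0, 0, 0, -73/7]
The echelon form has 4 nonzero rows; the last pivot sits in the augmented column, so rank(A) = 3 but rank([A|b]) = 4.
Since the ranks differ, the system is inconsistent.
It has no solutions.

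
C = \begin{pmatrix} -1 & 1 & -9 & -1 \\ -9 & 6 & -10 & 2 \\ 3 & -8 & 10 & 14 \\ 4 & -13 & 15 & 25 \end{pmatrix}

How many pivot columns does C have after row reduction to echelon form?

Row reduce to echelon form.
R2 ← R2 − (9)·R1: [0, -3, 71, 11]
R3 ← R3 + (3)·R1: [0, -5, -17, 11]
R4 ← R4 + (4)·R1: [0, -9, -21, 21]
R3 ← R3 − (5/3)·R2: [0, 0, -406/3, -22/3]
R4 ← R4 − (3)·R2: [0, 0, -234, -12]
R4 ← R4 − (351/203)·R3: [0, 0, 0, 138/203]
Echelon form has 4 nonzero rows, so rank(C) = 4.
Each nonzero row contributes one pivot column: 4 pivot columns.

4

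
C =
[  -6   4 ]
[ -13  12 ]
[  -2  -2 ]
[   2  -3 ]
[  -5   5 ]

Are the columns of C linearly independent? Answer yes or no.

Row reduce C to echelon form.
R2 ← R2 − (13/6)·R1: [0, 10/3]
R3 ← R3 − (1/3)·R1: [0, -10/3]
R4 ← R4 + (1/3)·R1: [0, -5/3]
R5 ← R5 − (5/6)·R1: [0, 5/3]
R3 ← R3 + R2: [0, 0]
R4 ← R4 + (1/2)·R2: [0, 0]
R5 ← R5 − (1/2)·R2: [0, 0]
2 pivots among 2 columns.
Every column is a pivot column, so the columns are linearly independent.

yes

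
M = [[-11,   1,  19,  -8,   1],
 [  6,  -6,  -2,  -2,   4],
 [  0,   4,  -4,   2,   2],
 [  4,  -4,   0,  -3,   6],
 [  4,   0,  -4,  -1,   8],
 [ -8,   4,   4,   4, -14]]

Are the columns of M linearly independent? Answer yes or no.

Row reduce M to echelon form.
R2 ← R2 + (6/11)·R1: [0, -60/11, 92/11, -70/11, 50/11]
R4 ← R4 + (4/11)·R1: [0, -40/11, 76/11, -65/11, 70/11]
R5 ← R5 + (4/11)·R1: [0, 4/11, 32/11, -43/11, 92/11]
R6 ← R6 − (8/11)·R1: [0, 36/11, -108/11, 108/11, -162/11]
R3 ← R3 + (11/15)·R2: [0, 0, 32/15, -8/3, 16/3]
R4 ← R4 − (2/3)·R2: [0, 0, 4/3, -5/3, 10/3]
R5 ← R5 + (1/15)·R2: [0, 0, 52/15, -13/3, 26/3]
R6 ← R6 + (3/5)·R2: [0, 0, -24/5, 6, -12]
R4 ← R4 − (5/8)·R3: [0, 0, 0, 0, 0]
R5 ← R5 − (13/8)·R3: [0, 0, 0, 0, 0]
R6 ← R6 + (9/4)·R3: [0, 0, 0, 0, 0]
3 pivots among 5 columns.
Only 3 < 5 pivot columns, so the columns are linearly dependent.

no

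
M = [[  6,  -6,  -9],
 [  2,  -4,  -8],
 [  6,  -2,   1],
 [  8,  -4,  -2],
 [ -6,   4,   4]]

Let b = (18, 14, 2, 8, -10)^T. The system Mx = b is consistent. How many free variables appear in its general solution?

1

Row reduce the augmented matrix [M | b].
R2 ← R2 − (1/3)·R1: [0, -2, -5, 8]
R3 ← R3 − R1: [0, 4, 10, -16]
R4 ← R4 − (4/3)·R1: [0, 4, 10, -16]
R5 ← R5 + R1: [0, -2, -5, 8]
R3 ← R3 + (2)·R2: [0, 0, 0, 0]
R4 ← R4 + (2)·R2: [0, 0, 0, 0]
R5 ← R5 − R2: [0, 0, 0, 0]
The echelon form has 2 nonzero rows, and every pivot lies in the first 3 columns, so rank(M) = rank([M|b]) = 2.
The system is consistent.
Free variables = (unknowns) − (rank) = 3 − 2 = 1.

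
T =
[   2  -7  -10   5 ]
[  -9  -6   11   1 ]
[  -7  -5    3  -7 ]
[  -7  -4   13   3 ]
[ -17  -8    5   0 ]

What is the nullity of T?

0

Row reduce to echelon form.
R2 ← R2 + (9/2)·R1: [0, -75/2, -34, 47/2]
R3 ← R3 + (7/2)·R1: [0, -59/2, -32, 21/2]
R4 ← R4 + (7/2)·R1: [0, -57/2, -22, 41/2]
R5 ← R5 + (17/2)·R1: [0, -135/2, -80, 85/2]
R3 ← R3 − (59/75)·R2: [0, 0, -394/75, -599/75]
R4 ← R4 − (19/25)·R2: [0, 0, 96/25, 66/25]
R5 ← R5 − (9/5)·R2: [0, 0, -94/5, 1/5]
R4 ← R4 + (144/197)·R3: [0, 0, 0, -630/197]
R5 ← R5 − (705/197)·R3: [0, 0, 0, 5670/197]
R5 ← R5 + (9)·R4: [0, 0, 0, 0]
4 nonzero rows, so rank(T) = 4.
T has 4 columns; by rank–nullity, nullity = 4 − 4 = 0.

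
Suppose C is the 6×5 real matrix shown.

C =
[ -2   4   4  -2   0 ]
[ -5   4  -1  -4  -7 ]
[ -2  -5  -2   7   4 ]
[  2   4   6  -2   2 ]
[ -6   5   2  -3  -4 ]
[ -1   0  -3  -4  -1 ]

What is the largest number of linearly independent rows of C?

4

Row reduce to echelon form.
R2 ← R2 − (5/2)·R1: [0, -6, -11, 1, -7]
R3 ← R3 − R1: [0, -9, -6, 9, 4]
R4 ← R4 + R1: [0, 8, 10, -4, 2]
R5 ← R5 − (3)·R1: [0, -7, -10, 3, -4]
R6 ← R6 − (1/2)·R1: [0, -2, -5, -3, -1]
R3 ← R3 − (3/2)·R2: [0, 0, 21/2, 15/2, 29/2]
R4 ← R4 + (4/3)·R2: [0, 0, -14/3, -8/3, -22/3]
R5 ← R5 − (7/6)·R2: [0, 0, 17/6, 11/6, 25/6]
R6 ← R6 − (1/3)·R2: [0, 0, -4/3, -10/3, 4/3]
R4 ← R4 + (4/9)·R3: [0, 0, 0, 2/3, -8/9]
R5 ← R5 − (17/63)·R3: [0, 0, 0, -4/21, 16/63]
R6 ← R6 + (8/63)·R3: [0, 0, 0, -50/21, 200/63]
R5 ← R5 + (2/7)·R4: [0, 0, 0, 0, 0]
R6 ← R6 + (25/7)·R4: [0, 0, 0, 0, 0]
Echelon form has 4 nonzero rows, so rank(C) = 4.
The rank gives the maximum number of linearly independent rows: 4.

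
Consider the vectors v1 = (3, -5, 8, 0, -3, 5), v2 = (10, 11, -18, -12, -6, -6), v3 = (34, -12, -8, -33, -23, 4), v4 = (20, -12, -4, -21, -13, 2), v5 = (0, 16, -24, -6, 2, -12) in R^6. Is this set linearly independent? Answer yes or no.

no

Form the matrix with these vectors as rows and row reduce.
R2 ← R2 − (10/3)·R1: [0, 83/3, -134/3, -12, 4, -68/3]
R3 ← R3 − (34/3)·R1: [0, 134/3, -296/3, -33, 11, -158/3]
R4 ← R4 − (20/3)·R1: [0, 64/3, -172/3, -21, 7, -94/3]
R3 ← R3 − (134/83)·R2: [0, 0, -2204/83, -1131/83, 377/83, -1334/83]
R4 ← R4 − (64/83)·R2: [0, 0, -1900/83, -975/83, 325/83, -1150/83]
R5 ← R5 − (48/83)·R2: [0, 0, 152/83, 78/83, -26/83, 92/83]
R4 ← R4 − (25/29)·R3: [0, 0, 0, 0, 0, 0]
R5 ← R5 + (2/29)·R3: [0, 0, 0, 0, 0, 0]
3 nonzero rows, so the 5 vectors span a space of dimension 3.
Since 3 < 5, the vectors are linearly dependent.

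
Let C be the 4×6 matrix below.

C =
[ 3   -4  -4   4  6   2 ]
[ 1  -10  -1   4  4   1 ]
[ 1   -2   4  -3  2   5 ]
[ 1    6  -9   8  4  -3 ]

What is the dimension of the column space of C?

Row reduce to echelon form.
R2 ← R2 − (1/3)·R1: [0, -26/3, 1/3, 8/3, 2, 1/3]
R3 ← R3 − (1/3)·R1: [0, -2/3, 16/3, -13/3, 0, 13/3]
R4 ← R4 − (1/3)·R1: [0, 22/3, -23/3, 20/3, 2, -11/3]
R3 ← R3 − (1/13)·R2: [0, 0, 69/13, -59/13, -2/13, 56/13]
R4 ← R4 + (11/13)·R2: [0, 0, -96/13, 116/13, 48/13, -44/13]
R4 ← R4 + (32/23)·R3: [0, 0, 0, 60/23, 80/23, 60/23]
Echelon form has 4 nonzero rows, so rank(C) = 4.
The column space has dimension equal to the rank: 4.

4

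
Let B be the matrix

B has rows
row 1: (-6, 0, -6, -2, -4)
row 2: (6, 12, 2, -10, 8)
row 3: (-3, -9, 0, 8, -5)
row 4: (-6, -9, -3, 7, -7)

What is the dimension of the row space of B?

Row reduce to echelon form.
R2 ← R2 + R1: [0, 12, -4, -12, 4]
R3 ← R3 − (1/2)·R1: [0, -9, 3, 9, -3]
R4 ← R4 − R1: [0, -9, 3, 9, -3]
R3 ← R3 + (3/4)·R2: [0, 0, 0, 0, 0]
R4 ← R4 + (3/4)·R2: [0, 0, 0, 0, 0]
Echelon form has 2 nonzero rows, so rank(B) = 2.
The row space has dimension equal to the rank: 2.

2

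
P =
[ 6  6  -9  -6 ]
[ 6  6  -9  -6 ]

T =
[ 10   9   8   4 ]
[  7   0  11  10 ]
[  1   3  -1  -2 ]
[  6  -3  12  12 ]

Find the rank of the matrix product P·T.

First compute PT:
[[ 57,  45,  51,  30],
 [ 57,  45,  51,  30]]
Now row reduce the product.
R2 ← R2 − R1: [0, 0, 0, 0]
1 nonzero row, so rank(PT) = 1.

1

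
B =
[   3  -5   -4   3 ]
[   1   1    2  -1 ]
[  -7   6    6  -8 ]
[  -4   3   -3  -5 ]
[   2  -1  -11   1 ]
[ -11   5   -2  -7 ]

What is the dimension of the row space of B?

4

Row reduce to echelon form.
R2 ← R2 − (1/3)·R1: [0, 8/3, 10/3, -2]
R3 ← R3 + (7/3)·R1: [0, -17/3, -10/3, -1]
R4 ← R4 + (4/3)·R1: [0, -11/3, -25/3, -1]
R5 ← R5 − (2/3)·R1: [0, 7/3, -25/3, -1]
R6 ← R6 + (11/3)·R1: [0, -40/3, -50/3, 4]
R3 ← R3 + (17/8)·R2: [0, 0, 15/4, -21/4]
R4 ← R4 + (11/8)·R2: [0, 0, -15/4, -15/4]
R5 ← R5 − (7/8)·R2: [0, 0, -45/4, 3/4]
R6 ← R6 + (5)·R2: [0, 0, 0, -6]
R4 ← R4 + R3: [0, 0, 0, -9]
R5 ← R5 + (3)·R3: [0, 0, 0, -15]
R5 ← R5 − (5/3)·R4: [0, 0, 0, 0]
R6 ← R6 − (2/3)·R4: [0, 0, 0, 0]
Echelon form has 4 nonzero rows, so rank(B) = 4.
The row space has dimension equal to the rank: 4.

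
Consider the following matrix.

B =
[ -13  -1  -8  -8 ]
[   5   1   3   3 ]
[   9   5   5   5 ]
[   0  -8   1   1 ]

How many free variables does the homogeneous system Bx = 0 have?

2

Row reduce to echelon form.
R2 ← R2 + (5/13)·R1: [0, 8/13, -1/13, -1/13]
R3 ← R3 + (9/13)·R1: [0, 56/13, -7/13, -7/13]
R3 ← R3 − (7)·R2: [0, 0, 0, 0]
R4 ← R4 + (13)·R2: [0, 0, 0, 0]
2 nonzero rows, so rank(B) = 2.
B has 4 columns; by rank–nullity, nullity = 4 − 2 = 2.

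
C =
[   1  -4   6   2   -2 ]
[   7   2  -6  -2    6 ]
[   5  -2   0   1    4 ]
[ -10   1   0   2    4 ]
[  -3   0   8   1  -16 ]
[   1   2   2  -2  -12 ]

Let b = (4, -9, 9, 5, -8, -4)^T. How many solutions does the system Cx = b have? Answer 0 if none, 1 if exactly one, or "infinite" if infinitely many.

Row reduce the augmented matrix [C | b].
R2 ← R2 − (7)·R1: [0, 30, -48, -16, 20, -37]
R3 ← R3 − (5)·R1: [0, 18, -30, -9, 14, -11]
R4 ← R4 + (10)·R1: [0, -39, 60, 22, -16, 45]
R5 ← R5 + (3)·R1: [0, -12, 26, 7, -22, 4]
R6 ← R6 − R1: [0, 6, -4, -4, -10, -8]
R3 ← R3 − (3/5)·R2: [0, 0, -6/5, 3/5, 2, 56/5]
R4 ← R4 + (13/10)·R2: [0, 0, -12/5, 6/5, 10, -31/10]
R5 ← R5 + (2/5)·R2: [0, 0, 34/5, 3/5, -14, -54/5]
R6 ← R6 − (1/5)·R2: [0, 0, 28/5, -4/5, -14, -3/5]
R4 ← R4 − (2)·R3: [0, 0, 0, 0, 6, -51/2]
R5 ← R5 + (17/3)·R3: [0, 0, 0, 4, -8/3, 158/3]
R6 ← R6 + (14/3)·R3: [0, 0, 0, 2, -14/3, 155/3]
Swap R4 ↔ R5
R6 ← R6 − (1/2)·R4: [0, 0, 0, 0, -10/3, 76/3]
R6 ← R6 + (5/9)·R5: [0, 0, 0, 0, 0, 67/6]
The echelon form has 6 nonzero rows; the last pivot sits in the augmented column, so rank(C) = 5 but rank([C|b]) = 6.
Since the ranks differ, the system is inconsistent.
It has no solutions.

0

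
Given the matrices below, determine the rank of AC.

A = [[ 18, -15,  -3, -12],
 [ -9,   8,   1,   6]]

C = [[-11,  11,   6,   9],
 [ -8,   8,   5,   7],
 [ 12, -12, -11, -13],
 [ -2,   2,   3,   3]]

First compute AC:
[[-90,  90,  30,  60],
 [ 35, -35,  -7, -20]]
Now row reduce the product.
R2 ← R2 + (7/18)·R1: [0, 0, 14/3, 10/3]
2 nonzero rows, so rank(AC) = 2.

2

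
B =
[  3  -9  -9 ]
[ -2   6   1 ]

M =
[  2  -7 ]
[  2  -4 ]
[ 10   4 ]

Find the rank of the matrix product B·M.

2

First compute BM:
[[-102, -21],
 [ 18,  -6]]
Now row reduce the product.
R2 ← R2 + (3/17)·R1: [0, -165/17]
2 nonzero rows, so rank(BM) = 2.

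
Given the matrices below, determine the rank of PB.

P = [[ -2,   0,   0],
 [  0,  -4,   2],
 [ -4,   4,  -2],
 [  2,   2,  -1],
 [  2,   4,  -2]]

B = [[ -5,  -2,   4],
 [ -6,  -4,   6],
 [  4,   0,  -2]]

First compute PB:
[[ 10,   4,  -8],
 [ 32,  16, -28],
 [-12,  -8,  12],
 [-26, -12,  22],
 [-42, -20,  36]]
Now row reduce the product.
R2 ← R2 − (16/5)·R1: [0, 16/5, -12/5]
R3 ← R3 + (6/5)·R1: [0, -16/5, 12/5]
R4 ← R4 + (13/5)·R1: [0, -8/5, 6/5]
R5 ← R5 + (21/5)·R1: [0, -16/5, 12/5]
R3 ← R3 + R2: [0, 0, 0]
R4 ← R4 + (1/2)·R2: [0, 0, 0]
R5 ← R5 + R2: [0, 0, 0]
2 nonzero rows, so rank(PB) = 2.

2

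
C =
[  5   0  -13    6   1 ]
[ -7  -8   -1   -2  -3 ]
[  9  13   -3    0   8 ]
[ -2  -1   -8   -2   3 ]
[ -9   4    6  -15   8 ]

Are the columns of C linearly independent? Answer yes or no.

no

Row reduce C to echelon form.
R2 ← R2 + (7/5)·R1: [0, -8, -96/5, 32/5, -8/5]
R3 ← R3 − (9/5)·R1: [0, 13, 102/5, -54/5, 31/5]
R4 ← R4 + (2/5)·R1: [0, -1, -66/5, 2/5, 17/5]
R5 ← R5 + (9/5)·R1: [0, 4, -87/5, -21/5, 49/5]
R3 ← R3 + (13/8)·R2: [0, 0, -54/5, -2/5, 18/5]
R4 ← R4 − (1/8)·R2: [0, 0, -54/5, -2/5, 18/5]
R5 ← R5 + (1/2)·R2: [0, 0, -27, -1, 9]
R4 ← R4 − R3: [0, 0, 0, 0, 0]
R5 ← R5 − (5/2)·R3: [0, 0, 0, 0, 0]
3 pivots among 5 columns.
Only 3 < 5 pivot columns, so the columns are linearly dependent.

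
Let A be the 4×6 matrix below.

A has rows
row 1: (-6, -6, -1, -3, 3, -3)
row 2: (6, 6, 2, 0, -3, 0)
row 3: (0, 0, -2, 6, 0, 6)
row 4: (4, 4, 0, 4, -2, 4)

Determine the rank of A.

Row reduce to echelon form.
R2 ← R2 + R1: [0, 0, 1, -3, 0, -3]
R4 ← R4 + (2/3)·R1: [0, 0, -2/3, 2, 0, 2]
R3 ← R3 + (2)·R2: [0, 0, 0, 0, 0, 0]
R4 ← R4 + (2/3)·R2: [0, 0, 0, 0, 0, 0]
Echelon form has 2 nonzero rows, so rank(A) = 2.

2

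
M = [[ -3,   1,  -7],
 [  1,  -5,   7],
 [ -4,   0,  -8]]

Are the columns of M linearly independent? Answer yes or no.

Row reduce M to echelon form.
R2 ← R2 + (1/3)·R1: [0, -14/3, 14/3]
R3 ← R3 − (4/3)·R1: [0, -4/3, 4/3]
R3 ← R3 − (2/7)·R2: [0, 0, 0]
2 pivots among 3 columns.
Only 2 < 3 pivot columns, so the columns are linearly dependent.

no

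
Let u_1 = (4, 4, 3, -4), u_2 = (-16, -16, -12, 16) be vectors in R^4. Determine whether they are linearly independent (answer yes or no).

no

Form the matrix with these vectors as rows and row reduce.
R2 ← R2 + (4)·R1: [0, 0, 0, 0]
1 nonzero row, so the 2 vectors span a space of dimension 1.
Since 1 < 2, the vectors are linearly dependent.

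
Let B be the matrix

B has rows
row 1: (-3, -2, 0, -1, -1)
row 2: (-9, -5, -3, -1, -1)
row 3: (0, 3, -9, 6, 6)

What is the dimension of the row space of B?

2

Row reduce to echelon form.
R2 ← R2 − (3)·R1: [0, 1, -3, 2, 2]
R3 ← R3 − (3)·R2: [0, 0, 0, 0, 0]
Echelon form has 2 nonzero rows, so rank(B) = 2.
The row space has dimension equal to the rank: 2.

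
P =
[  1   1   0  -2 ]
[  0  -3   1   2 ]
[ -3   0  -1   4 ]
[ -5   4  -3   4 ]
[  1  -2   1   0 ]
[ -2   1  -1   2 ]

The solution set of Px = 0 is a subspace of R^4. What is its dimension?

Row reduce to echelon form.
R3 ← R3 + (3)·R1: [0, 3, -1, -2]
R4 ← R4 + (5)·R1: [0, 9, -3, -6]
R5 ← R5 − R1: [0, -3, 1, 2]
R6 ← R6 + (2)·R1: [0, 3, -1, -2]
R3 ← R3 + R2: [0, 0, 0, 0]
R4 ← R4 + (3)·R2: [0, 0, 0, 0]
R5 ← R5 − R2: [0, 0, 0, 0]
R6 ← R6 + R2: [0, 0, 0, 0]
2 nonzero rows, so rank(P) = 2.
P has 4 columns; by rank–nullity, nullity = 4 − 2 = 2.

2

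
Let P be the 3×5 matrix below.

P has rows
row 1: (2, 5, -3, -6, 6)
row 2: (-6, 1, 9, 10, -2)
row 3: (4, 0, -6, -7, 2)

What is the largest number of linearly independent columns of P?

Row reduce to echelon form.
R2 ← R2 + (3)·R1: [0, 16, 0, -8, 16]
R3 ← R3 − (2)·R1: [0, -10, 0, 5, -10]
R3 ← R3 + (5/8)·R2: [0, 0, 0, 0, 0]
Echelon form has 2 nonzero rows, so rank(P) = 2.
The rank gives the maximum number of linearly independent columns: 2.

2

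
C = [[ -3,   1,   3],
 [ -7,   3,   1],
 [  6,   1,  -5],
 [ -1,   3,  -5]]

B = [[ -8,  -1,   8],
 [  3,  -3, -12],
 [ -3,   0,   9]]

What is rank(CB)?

First compute CB:
[[ 18,   0,  -9],
 [ 62,  -2, -83],
 [-30,  -9,  -9],
 [ 32,  -8, -89]]
Now row reduce the product.
R2 ← R2 − (31/9)·R1: [0, -2, -52]
R3 ← R3 + (5/3)·R1: [0, -9, -24]
R4 ← R4 − (16/9)·R1: [0, -8, -73]
R3 ← R3 − (9/2)·R2: [0, 0, 210]
R4 ← R4 − (4)·R2: [0, 0, 135]
R4 ← R4 − (9/14)·R3: [0, 0, 0]
3 nonzero rows, so rank(CB) = 3.

3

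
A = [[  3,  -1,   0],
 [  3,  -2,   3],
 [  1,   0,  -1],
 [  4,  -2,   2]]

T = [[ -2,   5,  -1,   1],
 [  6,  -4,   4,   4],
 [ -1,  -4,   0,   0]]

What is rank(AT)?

2

First compute AT:
[[-12,  19,  -7,  -1],
 [-21,  11, -11,  -5],
 [ -1,   9,  -1,   1],
 [-22,  20, -12,  -4]]
Now row reduce the product.
R2 ← R2 − (7/4)·R1: [0, -89/4, 5/4, -13/4]
R3 ← R3 − (1/12)·R1: [0, 89/12, -5/12, 13/12]
R4 ← R4 − (11/6)·R1: [0, -89/6, 5/6, -13/6]
R3 ← R3 + (1/3)·R2: [0, 0, 0, 0]
R4 ← R4 − (2/3)·R2: [0, 0, 0, 0]
2 nonzero rows, so rank(AT) = 2.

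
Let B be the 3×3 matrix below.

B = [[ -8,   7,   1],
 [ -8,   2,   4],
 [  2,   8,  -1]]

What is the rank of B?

3

Row reduce to echelon form.
R2 ← R2 − R1: [0, -5, 3]
R3 ← R3 + (1/4)·R1: [0, 39/4, -3/4]
R3 ← R3 + (39/20)·R2: [0, 0, 51/10]
Echelon form has 3 nonzero rows, so rank(B) = 3.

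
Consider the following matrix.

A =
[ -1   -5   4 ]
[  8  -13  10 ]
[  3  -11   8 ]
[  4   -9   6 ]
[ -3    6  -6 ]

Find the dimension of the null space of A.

0

Row reduce to echelon form.
R2 ← R2 + (8)·R1: [0, -53, 42]
R3 ← R3 + (3)·R1: [0, -26, 20]
R4 ← R4 + (4)·R1: [0, -29, 22]
R5 ← R5 − (3)·R1: [0, 21, -18]
R3 ← R3 − (26/53)·R2: [0, 0, -32/53]
R4 ← R4 − (29/53)·R2: [0, 0, -52/53]
R5 ← R5 + (21/53)·R2: [0, 0, -72/53]
R4 ← R4 − (13/8)·R3: [0, 0, 0]
R5 ← R5 − (9/4)·R3: [0, 0, 0]
3 nonzero rows, so rank(A) = 3.
A has 3 columns; by rank–nullity, nullity = 3 − 3 = 0.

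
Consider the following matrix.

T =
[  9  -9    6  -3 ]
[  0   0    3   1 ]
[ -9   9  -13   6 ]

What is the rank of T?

3

Row reduce to echelon form.
R3 ← R3 + R1: [0, 0, -7, 3]
R3 ← R3 + (7/3)·R2: [0, 0, 0, 16/3]
Echelon form has 3 nonzero rows, so rank(T) = 3.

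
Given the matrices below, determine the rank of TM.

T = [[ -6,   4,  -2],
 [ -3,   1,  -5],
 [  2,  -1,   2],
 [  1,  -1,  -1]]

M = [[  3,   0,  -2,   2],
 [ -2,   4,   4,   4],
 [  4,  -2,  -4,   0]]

2

First compute TM:
[[-34,  20,  36,   4],
 [-31,  14,  30,  -2],
 [ 16,  -8, -16,   0],
 [  1,  -2,  -2,  -2]]
Now row reduce the product.
R2 ← R2 − (31/34)·R1: [0, -72/17, -48/17, -96/17]
R3 ← R3 + (8/17)·R1: [0, 24/17, 16/17, 32/17]
R4 ← R4 + (1/34)·R1: [0, -24/17, -16/17, -32/17]
R3 ← R3 + (1/3)·R2: [0, 0, 0, 0]
R4 ← R4 − (1/3)·R2: [0, 0, 0, 0]
2 nonzero rows, so rank(TM) = 2.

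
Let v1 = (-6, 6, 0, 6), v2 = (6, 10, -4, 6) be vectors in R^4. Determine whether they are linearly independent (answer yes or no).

yes

Form the matrix with these vectors as rows and row reduce.
R2 ← R2 + R1: [0, 16, -4, 12]
2 nonzero rows, so the 2 vectors span a space of dimension 2.
Since 2 = 2, the vectors are linearly independent.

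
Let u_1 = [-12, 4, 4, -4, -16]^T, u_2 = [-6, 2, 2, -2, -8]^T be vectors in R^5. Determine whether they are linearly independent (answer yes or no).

Form the matrix with these vectors as rows and row reduce.
R2 ← R2 − (1/2)·R1: [0, 0, 0, 0, 0]
1 nonzero row, so the 2 vectors span a space of dimension 1.
Since 1 < 2, the vectors are linearly dependent.

no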